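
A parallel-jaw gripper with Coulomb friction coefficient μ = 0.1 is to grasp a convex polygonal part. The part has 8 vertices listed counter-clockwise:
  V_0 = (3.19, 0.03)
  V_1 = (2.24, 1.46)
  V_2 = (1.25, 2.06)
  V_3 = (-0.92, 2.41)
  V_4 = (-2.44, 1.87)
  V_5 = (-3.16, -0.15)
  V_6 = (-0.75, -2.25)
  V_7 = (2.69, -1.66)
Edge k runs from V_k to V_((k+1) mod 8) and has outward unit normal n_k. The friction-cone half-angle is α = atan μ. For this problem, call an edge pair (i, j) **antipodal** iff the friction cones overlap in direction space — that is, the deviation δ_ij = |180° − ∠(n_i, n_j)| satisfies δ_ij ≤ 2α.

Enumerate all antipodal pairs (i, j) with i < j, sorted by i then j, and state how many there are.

count = 3; pairs: (1,5), (3,6), (4,7)

α = atan 0.1 = 5.71°;  2α = 11.42°
n_0 = (+0.8329, +0.5534)
n_1 = (+0.5183, +0.8552)
n_2 = (+0.1592, +0.9872)
n_3 = (-0.3348, +0.9423)
n_4 = (-0.9420, +0.3357)
n_5 = (-0.6570, -0.7539)
n_6 = (+0.1690, -0.9856)
n_7 = (+0.9589, -0.2837)
  (0,1): δ = 154.82°  ·
  (0,2): δ = 132.76°  ·
  (0,3): δ = 104.04°  ·
  (0,4): δ = 53.22°  ·
  (0,5): δ = 15.33°  ·
  (0,6): δ = 66.13°  ·
  (0,7): δ = 129.92°  ·
  (1,2): δ = 157.94°  ·
  (1,3): δ = 129.22°  ·
  (1,4): δ = 78.40°  ·
  (1,5): δ = 9.85°  ✓
  (1,6): δ = 40.95°  ·
  (1,7): δ = 104.74°  ·
  (2,3): δ = 151.28°  ·
  (2,4): δ = 100.46°  ·
  (2,5): δ = 31.91°  ·
  (2,6): δ = 18.89°  ·
  (2,7): δ = 82.68°  ·
  (3,4): δ = 129.18°  ·
  (3,5): δ = 60.63°  ·
  (3,6): δ = 9.83°  ✓
  (3,7): δ = 53.96°  ·
  (4,5): δ = 111.45°  ·
  (4,6): δ = 60.65°  ·
  (4,7): δ = 3.14°  ✓
  (5,6): δ = 129.20°  ·
  (5,7): δ = 65.41°  ·
  (6,7): δ = 116.21°  ·
antipodal pairs: 3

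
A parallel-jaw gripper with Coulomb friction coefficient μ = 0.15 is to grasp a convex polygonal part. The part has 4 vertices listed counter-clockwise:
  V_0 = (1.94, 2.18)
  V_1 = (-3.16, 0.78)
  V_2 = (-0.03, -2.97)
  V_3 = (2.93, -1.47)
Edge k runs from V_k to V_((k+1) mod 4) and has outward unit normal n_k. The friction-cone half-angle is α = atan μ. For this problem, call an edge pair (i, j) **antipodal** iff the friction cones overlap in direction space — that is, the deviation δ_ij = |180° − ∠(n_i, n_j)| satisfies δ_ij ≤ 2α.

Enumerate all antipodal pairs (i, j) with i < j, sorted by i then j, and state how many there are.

α = atan 0.15 = 8.53°;  2α = 17.06°
n_0 = (-0.2647, +0.9643)
n_1 = (-0.7677, -0.6408)
n_2 = (+0.4520, -0.8920)
n_3 = (+0.9651, +0.2618)
  (0,1): δ = 65.50°  ·
  (0,2): δ = 11.52°  ✓
  (0,3): δ = 89.83°  ·
  (1,2): δ = 102.98°  ·
  (1,3): δ = 24.68°  ·
  (2,3): δ = 101.70°  ·
antipodal pairs: 1

count = 1; pairs: (0,2)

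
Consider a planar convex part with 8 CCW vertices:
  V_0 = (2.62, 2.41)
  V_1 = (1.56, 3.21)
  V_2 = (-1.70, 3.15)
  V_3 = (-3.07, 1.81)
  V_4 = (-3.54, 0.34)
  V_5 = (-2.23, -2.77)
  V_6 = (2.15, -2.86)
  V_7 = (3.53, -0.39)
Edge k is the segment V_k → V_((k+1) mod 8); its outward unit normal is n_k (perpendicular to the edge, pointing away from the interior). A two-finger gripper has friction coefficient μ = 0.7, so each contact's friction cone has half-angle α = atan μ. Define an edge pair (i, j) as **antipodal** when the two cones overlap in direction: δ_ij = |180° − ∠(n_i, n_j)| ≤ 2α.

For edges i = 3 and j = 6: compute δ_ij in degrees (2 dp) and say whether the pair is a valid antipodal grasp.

α = atan 0.7 = 34.99°;  2α = 69.98°
edge 3: e_3 = (-0.47, -1.47);  n_3 = (-0.9525, +0.3045)
edge 6: e_6 = (+1.38, +2.47);  n_6 = (+0.8730, -0.4877)
∠(n_3, n_6) = 168.54°
δ = |180° − 168.54°| = 11.46°
11.46° ≤ 2α = 69.98°  →  valid

δ = 11.46°, valid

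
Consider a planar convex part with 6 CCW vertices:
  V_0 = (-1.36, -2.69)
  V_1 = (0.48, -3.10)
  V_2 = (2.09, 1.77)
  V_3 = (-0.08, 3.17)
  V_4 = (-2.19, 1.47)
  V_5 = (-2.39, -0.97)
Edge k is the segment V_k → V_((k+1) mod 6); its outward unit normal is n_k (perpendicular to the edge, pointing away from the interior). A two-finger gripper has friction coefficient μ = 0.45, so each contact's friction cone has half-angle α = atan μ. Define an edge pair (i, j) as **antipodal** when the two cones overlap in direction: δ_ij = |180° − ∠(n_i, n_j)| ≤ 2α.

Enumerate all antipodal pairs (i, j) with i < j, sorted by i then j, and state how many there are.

α = atan 0.45 = 24.23°;  2α = 48.46°
n_0 = (-0.2175, -0.9761)
n_1 = (+0.9495, -0.3139)
n_2 = (+0.5421, +0.8403)
n_3 = (-0.6274, +0.7787)
n_4 = (-0.9967, +0.0817)
n_5 = (-0.8579, -0.5138)
  (0,1): δ = 95.73°  ·
  (0,2): δ = 20.27°  ✓
  (0,3): δ = 51.42°  ·
  (0,4): δ = 97.88°  ·
  (0,5): δ = 133.48°  ·
  (1,2): δ = 104.53°  ·
  (1,3): δ = 32.85°  ✓
  (1,4): δ = 13.61°  ✓
  (1,5): δ = 49.21°  ·
  (2,3): δ = 108.31°  ·
  (2,4): δ = 61.86°  ·
  (2,5): δ = 26.26°  ✓
  (3,4): δ = 133.54°  ·
  (3,5): δ = 97.94°  ·
  (4,5): δ = 144.40°  ·
antipodal pairs: 4

count = 4; pairs: (0,2), (1,3), (1,4), (2,5)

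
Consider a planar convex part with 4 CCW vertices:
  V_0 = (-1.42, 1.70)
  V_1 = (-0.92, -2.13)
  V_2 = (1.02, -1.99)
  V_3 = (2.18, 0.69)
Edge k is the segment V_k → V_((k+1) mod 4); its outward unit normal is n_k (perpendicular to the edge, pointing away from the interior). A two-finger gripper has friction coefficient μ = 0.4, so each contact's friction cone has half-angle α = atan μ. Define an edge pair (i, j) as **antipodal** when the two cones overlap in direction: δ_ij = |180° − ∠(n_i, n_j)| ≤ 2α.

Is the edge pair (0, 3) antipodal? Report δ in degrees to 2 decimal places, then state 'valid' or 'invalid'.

α = atan 0.4 = 21.80°;  2α = 43.60°
edge 0: e_0 = (+0.50, -3.83);  n_0 = (-0.9916, -0.1294)
edge 3: e_3 = (-3.60, +1.01);  n_3 = (+0.2701, +0.9628)
∠(n_0, n_3) = 113.11°
δ = |180° − 113.11°| = 66.89°
66.89° > 2α = 43.60°  →  invalid

δ = 66.89°, invalid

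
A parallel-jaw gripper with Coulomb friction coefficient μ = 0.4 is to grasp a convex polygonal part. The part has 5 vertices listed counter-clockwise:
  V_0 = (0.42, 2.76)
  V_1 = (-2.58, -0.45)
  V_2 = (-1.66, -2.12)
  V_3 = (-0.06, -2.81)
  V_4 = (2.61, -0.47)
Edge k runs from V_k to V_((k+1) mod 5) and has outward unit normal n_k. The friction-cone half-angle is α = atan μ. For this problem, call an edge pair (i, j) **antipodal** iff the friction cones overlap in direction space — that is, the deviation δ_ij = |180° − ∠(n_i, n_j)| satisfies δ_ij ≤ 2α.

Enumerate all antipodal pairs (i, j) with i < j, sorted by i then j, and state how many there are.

count = 3; pairs: (0,3), (1,4), (2,4)

α = atan 0.4 = 21.80°;  2α = 43.60°
n_0 = (-0.7306, +0.6828)
n_1 = (-0.8759, -0.4825)
n_2 = (-0.3960, -0.9183)
n_3 = (+0.6591, -0.7521)
n_4 = (+0.8277, +0.5612)
  (0,1): δ = 108.09°  ·
  (0,2): δ = 70.26°  ·
  (0,3): δ = 5.71°  ✓
  (0,4): δ = 77.20°  ·
  (1,2): δ = 142.18°  ·
  (1,3): δ = 77.62°  ·
  (1,4): δ = 5.29°  ✓
  (2,3): δ = 115.44°  ·
  (2,4): δ = 32.53°  ✓
  (3,4): δ = 97.09°  ·
antipodal pairs: 3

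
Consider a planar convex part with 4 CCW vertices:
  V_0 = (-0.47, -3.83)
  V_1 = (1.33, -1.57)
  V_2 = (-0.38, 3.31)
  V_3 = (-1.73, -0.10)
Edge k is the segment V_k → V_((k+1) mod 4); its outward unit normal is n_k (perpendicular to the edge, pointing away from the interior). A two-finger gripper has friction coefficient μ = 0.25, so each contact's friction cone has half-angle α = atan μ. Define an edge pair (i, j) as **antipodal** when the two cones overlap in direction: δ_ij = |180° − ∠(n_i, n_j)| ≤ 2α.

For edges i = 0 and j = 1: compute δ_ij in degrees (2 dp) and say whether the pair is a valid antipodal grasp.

δ = 122.15°, invalid

α = atan 0.25 = 14.04°;  2α = 28.07°
edge 0: e_0 = (+1.80, +2.26);  n_0 = (+0.7822, -0.6230)
edge 1: e_1 = (-1.71, +4.88);  n_1 = (+0.9437, +0.3307)
∠(n_0, n_1) = 57.85°
δ = |180° − 57.85°| = 122.15°
122.15° > 2α = 28.07°  →  invalid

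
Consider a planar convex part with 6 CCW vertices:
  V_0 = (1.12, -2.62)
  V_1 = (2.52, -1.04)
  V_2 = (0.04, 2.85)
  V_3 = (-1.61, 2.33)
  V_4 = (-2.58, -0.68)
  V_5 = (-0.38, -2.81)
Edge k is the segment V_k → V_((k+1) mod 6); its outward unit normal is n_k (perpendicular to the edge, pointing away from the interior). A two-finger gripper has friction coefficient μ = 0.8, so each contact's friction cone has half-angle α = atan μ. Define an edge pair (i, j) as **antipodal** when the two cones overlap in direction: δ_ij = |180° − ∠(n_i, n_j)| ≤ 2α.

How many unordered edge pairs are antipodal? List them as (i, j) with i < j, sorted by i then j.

α = atan 0.8 = 38.66°;  2α = 77.32°
n_0 = (+0.7485, -0.6632)
n_1 = (+0.8432, +0.5376)
n_2 = (-0.3006, +0.9538)
n_3 = (-0.9518, +0.3067)
n_4 = (-0.6956, -0.7184)
n_5 = (+0.1257, -0.9921)
  (0,1): δ = 105.94°  ·
  (0,2): δ = 30.96°  ✓
  (0,3): δ = 23.68°  ✓
  (0,4): δ = 87.47°  ·
  (0,5): δ = 138.76°  ·
  (1,2): δ = 105.03°  ·
  (1,3): δ = 50.38°  ✓
  (1,4): δ = 13.41°  ✓
  (1,5): δ = 64.70°  ✓
  (2,3): δ = 125.35°  ·
  (2,4): δ = 61.57°  ✓
  (2,5): δ = 10.27°  ✓
  (3,4): δ = 116.21°  ·
  (3,5): δ = 64.92°  ✓
  (4,5): δ = 128.71°  ·
antipodal pairs: 8

count = 8; pairs: (0,2), (0,3), (1,3), (1,4), (1,5), (2,4), (2,5), (3,5)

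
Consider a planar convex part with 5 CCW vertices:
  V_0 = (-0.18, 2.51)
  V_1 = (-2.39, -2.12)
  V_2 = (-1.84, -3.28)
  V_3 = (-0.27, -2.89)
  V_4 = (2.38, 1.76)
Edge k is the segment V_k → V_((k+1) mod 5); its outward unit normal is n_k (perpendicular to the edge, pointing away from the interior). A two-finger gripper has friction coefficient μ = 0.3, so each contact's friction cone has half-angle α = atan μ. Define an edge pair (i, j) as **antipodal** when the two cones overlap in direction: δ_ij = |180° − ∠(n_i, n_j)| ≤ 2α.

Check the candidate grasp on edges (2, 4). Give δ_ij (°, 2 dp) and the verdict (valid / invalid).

α = atan 0.3 = 16.70°;  2α = 33.40°
edge 2: e_2 = (+1.57, +0.39);  n_2 = (+0.2411, -0.9705)
edge 4: e_4 = (-2.56, +0.75);  n_4 = (+0.2812, +0.9597)
∠(n_2, n_4) = 149.72°
δ = |180° − 149.72°| = 30.28°
30.28° ≤ 2α = 33.40°  →  valid

δ = 30.28°, valid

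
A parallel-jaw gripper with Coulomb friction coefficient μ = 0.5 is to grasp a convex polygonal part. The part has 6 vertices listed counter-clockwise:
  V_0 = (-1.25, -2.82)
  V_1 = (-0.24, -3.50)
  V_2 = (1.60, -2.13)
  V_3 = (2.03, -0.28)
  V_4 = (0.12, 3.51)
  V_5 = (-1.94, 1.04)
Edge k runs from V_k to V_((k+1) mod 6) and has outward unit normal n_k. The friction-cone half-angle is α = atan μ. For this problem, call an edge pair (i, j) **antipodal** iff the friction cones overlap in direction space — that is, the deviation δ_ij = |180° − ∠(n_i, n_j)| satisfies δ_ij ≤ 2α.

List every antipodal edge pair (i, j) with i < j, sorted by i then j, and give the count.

count = 5; pairs: (0,3), (1,4), (2,4), (2,5), (3,5)

α = atan 0.5 = 26.57°;  2α = 53.13°
n_0 = (-0.5585, -0.8295)
n_1 = (+0.5972, -0.8021)
n_2 = (+0.9740, -0.2264)
n_3 = (+0.8930, +0.4500)
n_4 = (-0.7680, +0.6405)
n_5 = (-0.9844, -0.1760)
  (0,1): δ = 109.38°  ·
  (0,2): δ = 69.13°  ·
  (0,3): δ = 29.30°  ✓
  (0,4): δ = 84.12°  ·
  (0,5): δ = 134.09°  ·
  (1,2): δ = 139.76°  ·
  (1,3): δ = 99.92°  ·
  (1,4): δ = 13.50°  ✓
  (1,5): δ = 63.46°  ·
  (2,3): δ = 140.17°  ·
  (2,4): δ = 26.74°  ✓
  (2,5): δ = 23.22°  ✓
  (3,4): δ = 66.57°  ·
  (3,5): δ = 16.61°  ✓
  (4,5): δ = 130.04°  ·
antipodal pairs: 5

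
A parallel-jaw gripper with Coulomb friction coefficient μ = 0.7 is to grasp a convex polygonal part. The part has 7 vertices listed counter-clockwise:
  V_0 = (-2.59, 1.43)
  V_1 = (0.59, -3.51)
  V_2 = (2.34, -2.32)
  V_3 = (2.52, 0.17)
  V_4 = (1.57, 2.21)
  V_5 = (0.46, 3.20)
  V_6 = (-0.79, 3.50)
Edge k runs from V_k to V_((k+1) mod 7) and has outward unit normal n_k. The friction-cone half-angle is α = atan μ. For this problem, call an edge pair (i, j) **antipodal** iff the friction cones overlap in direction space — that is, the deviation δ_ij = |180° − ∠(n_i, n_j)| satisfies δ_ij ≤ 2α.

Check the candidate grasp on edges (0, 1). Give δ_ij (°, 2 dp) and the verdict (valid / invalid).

α = atan 0.7 = 34.99°;  2α = 69.98°
edge 0: e_0 = (+3.18, -4.94);  n_0 = (-0.8408, -0.5413)
edge 1: e_1 = (+1.75, +1.19);  n_1 = (+0.5623, -0.8269)
∠(n_0, n_1) = 91.45°
δ = |180° − 91.45°| = 88.55°
88.55° > 2α = 69.98°  →  invalid

δ = 88.55°, invalid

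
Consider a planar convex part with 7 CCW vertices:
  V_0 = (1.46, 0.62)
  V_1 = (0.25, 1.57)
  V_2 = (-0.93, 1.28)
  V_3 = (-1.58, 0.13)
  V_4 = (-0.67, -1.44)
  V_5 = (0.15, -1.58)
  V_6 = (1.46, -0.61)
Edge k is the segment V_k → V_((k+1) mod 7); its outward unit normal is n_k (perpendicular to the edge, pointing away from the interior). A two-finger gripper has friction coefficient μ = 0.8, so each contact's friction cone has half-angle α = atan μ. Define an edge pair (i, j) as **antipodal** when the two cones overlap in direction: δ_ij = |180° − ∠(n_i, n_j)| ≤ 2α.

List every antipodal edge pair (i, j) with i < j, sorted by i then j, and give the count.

α = atan 0.8 = 38.66°;  2α = 77.32°
n_0 = (+0.6175, +0.7865)
n_1 = (-0.2387, +0.9711)
n_2 = (-0.8706, +0.4921)
n_3 = (-0.8652, -0.5015)
n_4 = (-0.1683, -0.9857)
n_5 = (+0.5951, -0.8037)
n_6 = (+1.0000, -0.0000)
  (0,1): δ = 128.06°  ·
  (0,2): δ = 81.34°  ·
  (0,3): δ = 21.77°  ✓
  (0,4): δ = 28.45°  ✓
  (0,5): δ = 74.65°  ✓
  (0,6): δ = 128.14°  ·
  (1,2): δ = 133.28°  ·
  (1,3): δ = 73.71°  ✓
  (1,4): δ = 23.50°  ✓
  (1,5): δ = 22.71°  ✓
  (1,6): δ = 76.19°  ✓
  (2,3): δ = 120.43°  ·
  (2,4): δ = 70.21°  ✓
  (2,5): δ = 24.01°  ✓
  (2,6): δ = 29.48°  ✓
  (3,4): δ = 129.79°  ·
  (3,5): δ = 83.58°  ·
  (3,6): δ = 30.10°  ✓
  (4,5): δ = 133.79°  ·
  (4,6): δ = 80.31°  ·
  (5,6): δ = 126.52°  ·
antipodal pairs: 11

count = 11; pairs: (0,3), (0,4), (0,5), (1,3), (1,4), (1,5), (1,6), (2,4), (2,5), (2,6), (3,6)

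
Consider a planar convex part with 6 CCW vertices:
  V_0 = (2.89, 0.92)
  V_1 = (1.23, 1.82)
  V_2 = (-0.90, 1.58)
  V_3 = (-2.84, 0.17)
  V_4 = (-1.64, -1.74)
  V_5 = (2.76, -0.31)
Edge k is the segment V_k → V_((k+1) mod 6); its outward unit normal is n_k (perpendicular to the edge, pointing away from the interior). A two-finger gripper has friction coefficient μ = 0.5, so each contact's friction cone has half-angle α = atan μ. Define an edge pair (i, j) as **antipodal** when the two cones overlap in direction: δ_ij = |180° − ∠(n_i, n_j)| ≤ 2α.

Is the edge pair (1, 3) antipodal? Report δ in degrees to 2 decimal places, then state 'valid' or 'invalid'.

α = atan 0.5 = 26.57°;  2α = 53.13°
edge 1: e_1 = (-2.13, -0.24);  n_1 = (-0.1120, +0.9937)
edge 3: e_3 = (+1.20, -1.91);  n_3 = (-0.8468, -0.5320)
∠(n_1, n_3) = 115.71°
δ = |180° − 115.71°| = 64.29°
64.29° > 2α = 53.13°  →  invalid

δ = 64.29°, invalid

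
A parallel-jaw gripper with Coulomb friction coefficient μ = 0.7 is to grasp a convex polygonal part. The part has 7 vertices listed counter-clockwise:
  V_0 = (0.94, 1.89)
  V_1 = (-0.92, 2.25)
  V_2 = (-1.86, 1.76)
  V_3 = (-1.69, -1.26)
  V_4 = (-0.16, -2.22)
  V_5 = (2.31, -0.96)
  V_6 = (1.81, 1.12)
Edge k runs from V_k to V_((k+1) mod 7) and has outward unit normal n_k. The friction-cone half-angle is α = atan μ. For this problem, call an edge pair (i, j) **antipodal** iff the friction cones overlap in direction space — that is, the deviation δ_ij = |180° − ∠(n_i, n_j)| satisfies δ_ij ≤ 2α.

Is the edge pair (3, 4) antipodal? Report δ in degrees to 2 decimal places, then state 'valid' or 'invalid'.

α = atan 0.7 = 34.99°;  2α = 69.98°
edge 3: e_3 = (+1.53, -0.96);  n_3 = (-0.5315, -0.8471)
edge 4: e_4 = (+2.47, +1.26);  n_4 = (+0.4544, -0.8908)
∠(n_3, n_4) = 59.13°
δ = |180° − 59.13°| = 120.87°
120.87° > 2α = 69.98°  →  invalid

δ = 120.87°, invalid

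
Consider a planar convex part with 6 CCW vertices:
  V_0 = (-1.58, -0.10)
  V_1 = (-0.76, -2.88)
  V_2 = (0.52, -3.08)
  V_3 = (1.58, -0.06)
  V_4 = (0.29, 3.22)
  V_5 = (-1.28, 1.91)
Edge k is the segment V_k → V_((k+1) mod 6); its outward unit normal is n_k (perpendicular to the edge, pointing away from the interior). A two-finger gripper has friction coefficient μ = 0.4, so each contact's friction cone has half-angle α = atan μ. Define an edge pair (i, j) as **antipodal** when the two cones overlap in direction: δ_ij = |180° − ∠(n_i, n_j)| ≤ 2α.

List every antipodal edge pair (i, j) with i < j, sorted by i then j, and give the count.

α = atan 0.4 = 21.80°;  2α = 43.60°
n_0 = (-0.9591, -0.2829)
n_1 = (-0.1544, -0.9880)
n_2 = (+0.9436, -0.3312)
n_3 = (+0.9306, +0.3660)
n_4 = (-0.6407, +0.7678)
n_5 = (-0.9890, +0.1476)
  (0,1): δ = 115.31°  ·
  (0,2): δ = 35.77°  ✓
  (0,3): δ = 5.04°  ✓
  (0,4): δ = 113.41°  ·
  (0,5): δ = 155.08°  ·
  (1,2): δ = 100.46°  ·
  (1,3): δ = 59.65°  ·
  (1,4): δ = 48.72°  ·
  (1,5): δ = 90.39°  ·
  (2,3): δ = 139.19°  ·
  (2,4): δ = 30.82°  ✓
  (2,5): δ = 10.85°  ✓
  (3,4): δ = 71.63°  ·
  (3,5): δ = 29.96°  ✓
  (4,5): δ = 138.33°  ·
antipodal pairs: 5

count = 5; pairs: (0,2), (0,3), (2,4), (2,5), (3,5)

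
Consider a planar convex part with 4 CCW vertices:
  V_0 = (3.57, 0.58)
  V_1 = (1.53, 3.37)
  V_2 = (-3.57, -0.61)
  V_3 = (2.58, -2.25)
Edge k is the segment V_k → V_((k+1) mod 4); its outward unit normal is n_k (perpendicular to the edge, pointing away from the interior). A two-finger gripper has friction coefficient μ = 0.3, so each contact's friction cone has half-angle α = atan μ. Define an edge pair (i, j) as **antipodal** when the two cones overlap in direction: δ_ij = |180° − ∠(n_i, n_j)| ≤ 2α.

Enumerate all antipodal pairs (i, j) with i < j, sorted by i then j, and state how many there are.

α = atan 0.3 = 16.70°;  2α = 33.40°
n_0 = (+0.8072, +0.5902)
n_1 = (-0.6152, +0.7884)
n_2 = (-0.2577, -0.9662)
n_3 = (+0.9439, -0.3302)
  (0,1): δ = 88.21°  ·
  (0,2): δ = 38.89°  ·
  (0,3): δ = 124.55°  ·
  (1,2): δ = 52.90°  ·
  (1,3): δ = 32.75°  ✓
  (2,3): δ = 94.35°  ·
antipodal pairs: 1

count = 1; pairs: (1,3)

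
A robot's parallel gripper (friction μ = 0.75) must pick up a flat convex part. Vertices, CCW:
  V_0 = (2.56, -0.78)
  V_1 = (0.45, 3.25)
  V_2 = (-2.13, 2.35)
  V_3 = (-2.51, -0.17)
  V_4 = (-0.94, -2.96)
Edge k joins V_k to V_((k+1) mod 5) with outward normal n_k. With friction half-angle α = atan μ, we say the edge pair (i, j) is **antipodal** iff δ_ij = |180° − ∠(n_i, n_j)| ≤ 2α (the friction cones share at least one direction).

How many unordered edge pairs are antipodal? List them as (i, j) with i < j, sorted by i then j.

count = 4; pairs: (0,2), (0,3), (1,4), (2,4)

α = atan 0.75 = 36.87°;  2α = 73.74°
n_0 = (+0.8859, +0.4638)
n_1 = (-0.3294, +0.9442)
n_2 = (-0.9888, +0.1491)
n_3 = (-0.8715, -0.4904)
n_4 = (+0.5287, -0.8488)
  (0,1): δ = 98.40°  ·
  (0,2): δ = 36.21°  ✓
  (0,3): δ = 1.73°  ✓
  (0,4): δ = 94.28°  ·
  (1,2): δ = 117.81°  ·
  (1,3): δ = 79.86°  ·
  (1,4): δ = 12.69°  ✓
  (2,3): δ = 142.06°  ·
  (2,4): δ = 49.51°  ✓
  (3,4): δ = 87.45°  ·
antipodal pairs: 4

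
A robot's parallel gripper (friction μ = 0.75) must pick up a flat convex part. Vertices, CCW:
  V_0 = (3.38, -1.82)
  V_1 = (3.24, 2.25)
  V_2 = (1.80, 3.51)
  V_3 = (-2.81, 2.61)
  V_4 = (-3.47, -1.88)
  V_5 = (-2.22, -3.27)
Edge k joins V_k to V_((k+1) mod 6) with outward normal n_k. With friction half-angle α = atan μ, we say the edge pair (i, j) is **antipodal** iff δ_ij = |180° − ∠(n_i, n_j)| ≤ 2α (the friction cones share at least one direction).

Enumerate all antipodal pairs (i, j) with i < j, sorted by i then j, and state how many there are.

α = atan 0.75 = 36.87°;  2α = 73.74°
n_0 = (+0.9994, +0.0344)
n_1 = (+0.6585, +0.7526)
n_2 = (-0.1916, +0.9815)
n_3 = (-0.9894, +0.1454)
n_4 = (-0.7436, -0.6687)
n_5 = (+0.2507, -0.9681)
  (0,1): δ = 133.16°  ·
  (0,2): δ = 80.92°  ·
  (0,3): δ = 10.33°  ✓
  (0,4): δ = 39.99°  ✓
  (0,5): δ = 102.55°  ·
  (1,2): δ = 127.77°  ·
  (1,3): δ = 57.18°  ✓
  (1,4): δ = 6.85°  ✓
  (1,5): δ = 55.70°  ✓
  (2,3): δ = 109.41°  ·
  (2,4): δ = 59.08°  ✓
  (2,5): δ = 3.47°  ✓
  (3,4): δ = 129.67°  ·
  (3,5): δ = 67.12°  ✓
  (4,5): δ = 117.45°  ·
antipodal pairs: 8

count = 8; pairs: (0,3), (0,4), (1,3), (1,4), (1,5), (2,4), (2,5), (3,5)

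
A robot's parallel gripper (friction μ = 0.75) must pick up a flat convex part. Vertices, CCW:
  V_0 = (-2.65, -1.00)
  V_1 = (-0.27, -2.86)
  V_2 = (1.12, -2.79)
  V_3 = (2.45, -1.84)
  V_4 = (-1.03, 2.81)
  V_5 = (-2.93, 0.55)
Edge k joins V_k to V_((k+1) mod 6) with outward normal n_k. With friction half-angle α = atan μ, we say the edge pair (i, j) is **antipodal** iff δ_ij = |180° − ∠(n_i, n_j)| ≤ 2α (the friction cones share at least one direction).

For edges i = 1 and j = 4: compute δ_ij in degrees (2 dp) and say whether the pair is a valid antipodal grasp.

δ = 47.06°, valid

α = atan 0.75 = 36.87°;  2α = 73.74°
edge 1: e_1 = (+1.39, +0.07);  n_1 = (+0.0503, -0.9987)
edge 4: e_4 = (-1.90, -2.26);  n_4 = (-0.7654, +0.6435)
∠(n_1, n_4) = 132.94°
δ = |180° − 132.94°| = 47.06°
47.06° ≤ 2α = 73.74°  →  valid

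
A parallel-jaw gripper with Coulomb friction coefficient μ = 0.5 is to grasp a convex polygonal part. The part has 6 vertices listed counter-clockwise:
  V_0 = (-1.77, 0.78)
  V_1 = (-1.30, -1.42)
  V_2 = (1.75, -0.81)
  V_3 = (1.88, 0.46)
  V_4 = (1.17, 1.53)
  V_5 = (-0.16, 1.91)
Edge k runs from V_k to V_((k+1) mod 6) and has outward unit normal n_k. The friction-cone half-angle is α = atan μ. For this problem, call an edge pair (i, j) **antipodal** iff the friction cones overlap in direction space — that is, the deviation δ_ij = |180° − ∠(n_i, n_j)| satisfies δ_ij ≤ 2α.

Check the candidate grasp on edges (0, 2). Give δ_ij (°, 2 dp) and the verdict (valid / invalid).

δ = 17.90°, valid

α = atan 0.5 = 26.57°;  2α = 53.13°
edge 0: e_0 = (+0.47, -2.20);  n_0 = (-0.9779, -0.2089)
edge 2: e_2 = (+0.13, +1.27);  n_2 = (+0.9948, -0.1018)
∠(n_0, n_2) = 162.10°
δ = |180° − 162.10°| = 17.90°
17.90° ≤ 2α = 53.13°  →  valid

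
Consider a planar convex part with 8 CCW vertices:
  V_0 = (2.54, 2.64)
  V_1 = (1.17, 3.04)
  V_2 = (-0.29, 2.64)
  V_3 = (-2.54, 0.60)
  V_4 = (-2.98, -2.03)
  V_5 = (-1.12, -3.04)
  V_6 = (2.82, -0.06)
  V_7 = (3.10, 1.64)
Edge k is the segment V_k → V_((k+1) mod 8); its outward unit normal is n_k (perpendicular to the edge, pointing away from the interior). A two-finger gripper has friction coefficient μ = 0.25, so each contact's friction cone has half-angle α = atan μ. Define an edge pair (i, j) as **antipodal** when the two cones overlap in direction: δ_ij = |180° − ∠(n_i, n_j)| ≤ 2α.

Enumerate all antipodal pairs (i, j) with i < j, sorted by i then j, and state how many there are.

α = atan 0.25 = 14.04°;  2α = 28.07°
n_0 = (+0.2803, +0.9599)
n_1 = (-0.2642, +0.9645)
n_2 = (-0.6717, +0.7408)
n_3 = (-0.9863, +0.1650)
n_4 = (-0.4772, -0.8788)
n_5 = (+0.6032, -0.7976)
n_6 = (+0.9867, -0.1625)
n_7 = (+0.8725, +0.4886)
  (0,1): δ = 148.40°  ·
  (0,2): δ = 121.53°  ·
  (0,3): δ = 83.22°  ·
  (0,4): δ = 12.23°  ✓
  (0,5): δ = 53.38°  ·
  (0,6): δ = 96.92°  ·
  (0,7): δ = 135.53°  ·
  (1,2): δ = 153.12°  ·
  (1,3): δ = 114.82°  ·
  (1,4): δ = 43.82°  ·
  (1,5): δ = 21.78°  ✓
  (1,6): δ = 65.33°  ·
  (1,7): δ = 103.93°  ·
  (2,3): δ = 141.70°  ·
  (2,4): δ = 70.70°  ·
  (2,5): δ = 5.10°  ✓
  (2,6): δ = 38.45°  ·
  (2,7): δ = 77.05°  ·
  (3,4): δ = 109.00°  ·
  (3,5): δ = 43.40°  ·
  (3,6): δ = 0.14°  ✓
  (3,7): δ = 38.75°  ·
  (4,5): δ = 114.40°  ·
  (4,6): δ = 70.85°  ·
  (4,7): δ = 32.25°  ·
  (5,6): δ = 136.45°  ·
  (5,7): δ = 97.85°  ·
  (6,7): δ = 141.40°  ·
antipodal pairs: 4

count = 4; pairs: (0,4), (1,5), (2,5), (3,6)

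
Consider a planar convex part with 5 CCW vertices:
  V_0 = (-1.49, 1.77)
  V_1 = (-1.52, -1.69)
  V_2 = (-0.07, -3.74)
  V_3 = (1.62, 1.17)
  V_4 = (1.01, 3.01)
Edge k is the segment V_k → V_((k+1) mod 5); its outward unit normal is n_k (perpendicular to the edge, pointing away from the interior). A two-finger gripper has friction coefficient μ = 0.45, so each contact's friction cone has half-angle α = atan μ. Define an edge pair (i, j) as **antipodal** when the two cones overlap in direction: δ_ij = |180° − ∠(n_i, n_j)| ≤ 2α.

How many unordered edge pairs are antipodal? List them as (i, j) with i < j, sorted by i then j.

α = atan 0.45 = 24.23°;  2α = 48.46°
n_0 = (-1.0000, +0.0087)
n_1 = (-0.8164, -0.5775)
n_2 = (+0.9456, -0.3255)
n_3 = (+0.9492, +0.3147)
n_4 = (-0.4443, +0.8959)
  (0,1): δ = 144.23°  ·
  (0,2): δ = 18.50°  ✓
  (0,3): δ = 18.84°  ✓
  (0,4): δ = 116.88°  ·
  (1,2): δ = 54.27°  ·
  (1,3): δ = 16.93°  ✓
  (1,4): δ = 81.11°  ·
  (2,3): δ = 142.67°  ·
  (2,4): δ = 44.63°  ✓
  (3,4): δ = 81.96°  ·
antipodal pairs: 4

count = 4; pairs: (0,2), (0,3), (1,3), (2,4)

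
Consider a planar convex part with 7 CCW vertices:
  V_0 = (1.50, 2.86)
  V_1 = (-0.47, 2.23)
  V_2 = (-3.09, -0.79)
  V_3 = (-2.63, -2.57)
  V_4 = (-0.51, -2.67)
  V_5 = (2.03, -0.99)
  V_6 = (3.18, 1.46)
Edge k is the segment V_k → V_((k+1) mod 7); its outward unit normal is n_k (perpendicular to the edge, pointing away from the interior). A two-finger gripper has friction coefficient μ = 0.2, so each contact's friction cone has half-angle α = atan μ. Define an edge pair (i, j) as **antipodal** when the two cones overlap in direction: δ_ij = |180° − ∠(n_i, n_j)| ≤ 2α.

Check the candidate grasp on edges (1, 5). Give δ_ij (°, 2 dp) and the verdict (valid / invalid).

δ = 15.80°, valid

α = atan 0.2 = 11.31°;  2α = 22.62°
edge 1: e_1 = (-2.62, -3.02);  n_1 = (-0.7554, +0.6553)
edge 5: e_5 = (+1.15, +2.45);  n_5 = (+0.9052, -0.4249)
∠(n_1, n_5) = 164.20°
δ = |180° − 164.20°| = 15.80°
15.80° ≤ 2α = 22.62°  →  valid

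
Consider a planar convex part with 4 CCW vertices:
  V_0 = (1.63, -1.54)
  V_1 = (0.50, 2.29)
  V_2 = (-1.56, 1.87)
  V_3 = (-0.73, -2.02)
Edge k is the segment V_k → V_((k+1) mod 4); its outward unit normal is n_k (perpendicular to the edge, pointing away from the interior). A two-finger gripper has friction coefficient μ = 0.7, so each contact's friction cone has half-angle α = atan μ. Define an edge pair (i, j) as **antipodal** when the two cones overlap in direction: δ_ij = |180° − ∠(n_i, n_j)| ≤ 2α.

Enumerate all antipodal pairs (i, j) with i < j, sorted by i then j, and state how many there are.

α = atan 0.7 = 34.99°;  2α = 69.98°
n_0 = (+0.9591, +0.2830)
n_1 = (-0.1998, +0.9798)
n_2 = (-0.9780, -0.2087)
n_3 = (+0.1993, -0.9799)
  (0,1): δ = 94.91°  ·
  (0,2): δ = 4.39°  ✓
  (0,3): δ = 85.06°  ·
  (1,2): δ = 89.48°  ·
  (1,3): δ = 0.03°  ✓
  (2,3): δ = 90.55°  ·
antipodal pairs: 2

count = 2; pairs: (0,2), (1,3)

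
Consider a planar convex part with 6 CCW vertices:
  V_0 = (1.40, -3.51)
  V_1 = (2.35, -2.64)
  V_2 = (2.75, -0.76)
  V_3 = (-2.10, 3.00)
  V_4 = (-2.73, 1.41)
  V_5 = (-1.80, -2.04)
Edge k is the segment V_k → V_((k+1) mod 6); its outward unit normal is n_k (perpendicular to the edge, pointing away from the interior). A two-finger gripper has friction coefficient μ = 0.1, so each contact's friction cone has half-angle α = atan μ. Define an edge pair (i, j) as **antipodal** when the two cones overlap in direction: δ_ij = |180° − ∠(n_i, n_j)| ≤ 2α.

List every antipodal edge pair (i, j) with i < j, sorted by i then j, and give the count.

count = 1; pairs: (1,3)

α = atan 0.1 = 5.71°;  2α = 11.42°
n_0 = (+0.6754, -0.7375)
n_1 = (+0.9781, -0.2081)
n_2 = (+0.6127, +0.7903)
n_3 = (-0.9297, +0.3684)
n_4 = (-0.9655, -0.2603)
n_5 = (-0.4174, -0.9087)
  (0,1): δ = 144.49°  ·
  (0,2): δ = 80.27°  ·
  (0,3): δ = 25.90°  ·
  (0,4): δ = 62.60°  ·
  (0,5): δ = 112.84°  ·
  (1,2): δ = 115.77°  ·
  (1,3): δ = 9.60°  ✓
  (1,4): δ = 27.10°  ·
  (1,5): δ = 77.34°  ·
  (2,3): δ = 73.83°  ·
  (2,4): δ = 37.13°  ·
  (2,5): δ = 13.11°  ·
  (3,4): δ = 143.30°  ·
  (3,5): δ = 93.06°  ·
  (4,5): δ = 129.76°  ·
antipodal pairs: 1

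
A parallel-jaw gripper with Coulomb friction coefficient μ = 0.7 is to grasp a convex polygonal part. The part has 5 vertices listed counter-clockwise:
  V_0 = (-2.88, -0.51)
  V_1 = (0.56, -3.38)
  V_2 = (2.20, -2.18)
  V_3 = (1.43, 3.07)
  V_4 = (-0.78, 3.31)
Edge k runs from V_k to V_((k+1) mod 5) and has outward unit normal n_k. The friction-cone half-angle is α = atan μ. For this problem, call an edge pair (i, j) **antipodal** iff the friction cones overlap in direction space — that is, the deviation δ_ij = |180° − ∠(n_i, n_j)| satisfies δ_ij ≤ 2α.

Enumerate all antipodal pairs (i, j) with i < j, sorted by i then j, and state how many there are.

α = atan 0.7 = 34.99°;  2α = 69.98°
n_0 = (-0.6406, -0.7679)
n_1 = (+0.5905, -0.8070)
n_2 = (+0.9894, +0.1451)
n_3 = (+0.1080, +0.9942)
n_4 = (-0.8763, +0.4817)
  (0,1): δ = 103.97°  ·
  (0,2): δ = 41.82°  ✓
  (0,3): δ = 33.64°  ✓
  (0,4): δ = 101.04°  ·
  (1,2): δ = 117.85°  ·
  (1,3): δ = 42.39°  ✓
  (1,4): δ = 25.01°  ✓
  (2,3): δ = 104.54°  ·
  (2,4): δ = 37.14°  ✓
  (3,4): δ = 112.60°  ·
antipodal pairs: 5

count = 5; pairs: (0,2), (0,3), (1,3), (1,4), (2,4)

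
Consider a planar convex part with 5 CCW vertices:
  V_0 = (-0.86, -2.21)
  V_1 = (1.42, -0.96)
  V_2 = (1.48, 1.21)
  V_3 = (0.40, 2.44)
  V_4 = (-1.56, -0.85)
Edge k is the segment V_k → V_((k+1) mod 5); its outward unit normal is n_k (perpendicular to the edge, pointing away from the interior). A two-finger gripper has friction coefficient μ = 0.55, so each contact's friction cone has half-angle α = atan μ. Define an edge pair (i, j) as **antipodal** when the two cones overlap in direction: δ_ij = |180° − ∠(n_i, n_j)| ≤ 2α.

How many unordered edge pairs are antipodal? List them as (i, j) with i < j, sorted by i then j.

α = atan 0.55 = 28.81°;  2α = 57.62°
n_0 = (+0.4807, -0.8769)
n_1 = (+0.9996, -0.0276)
n_2 = (+0.7514, +0.6598)
n_3 = (-0.8591, +0.5118)
n_4 = (-0.8891, -0.4576)
  (0,1): δ = 120.32°  ·
  (0,2): δ = 77.45°  ·
  (0,3): δ = 30.48°  ✓
  (0,4): δ = 88.50°  ·
  (1,2): δ = 137.13°  ·
  (1,3): δ = 29.20°  ✓
  (1,4): δ = 28.82°  ✓
  (2,3): δ = 72.07°  ·
  (2,4): δ = 14.05°  ✓
  (3,4): δ = 121.98°  ·
antipodal pairs: 4

count = 4; pairs: (0,3), (1,3), (1,4), (2,4)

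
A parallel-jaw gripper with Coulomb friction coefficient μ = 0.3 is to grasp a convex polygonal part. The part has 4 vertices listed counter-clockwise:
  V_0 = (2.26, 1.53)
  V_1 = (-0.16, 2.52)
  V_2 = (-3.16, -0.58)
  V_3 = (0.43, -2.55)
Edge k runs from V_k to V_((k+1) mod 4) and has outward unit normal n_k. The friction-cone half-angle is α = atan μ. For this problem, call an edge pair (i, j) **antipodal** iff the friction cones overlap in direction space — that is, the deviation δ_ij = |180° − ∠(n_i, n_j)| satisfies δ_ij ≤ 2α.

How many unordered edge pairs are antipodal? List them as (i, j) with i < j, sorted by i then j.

α = atan 0.3 = 16.70°;  2α = 33.40°
n_0 = (+0.3786, +0.9255)
n_1 = (-0.7186, +0.6954)
n_2 = (-0.4811, -0.8767)
n_3 = (+0.9124, -0.4092)
  (0,1): δ = 111.81°  ·
  (0,2): δ = 6.51°  ✓
  (0,3): δ = 88.09°  ·
  (1,2): δ = 74.69°  ·
  (1,3): δ = 19.90°  ✓
  (2,3): δ = 85.40°  ·
antipodal pairs: 2

count = 2; pairs: (0,2), (1,3)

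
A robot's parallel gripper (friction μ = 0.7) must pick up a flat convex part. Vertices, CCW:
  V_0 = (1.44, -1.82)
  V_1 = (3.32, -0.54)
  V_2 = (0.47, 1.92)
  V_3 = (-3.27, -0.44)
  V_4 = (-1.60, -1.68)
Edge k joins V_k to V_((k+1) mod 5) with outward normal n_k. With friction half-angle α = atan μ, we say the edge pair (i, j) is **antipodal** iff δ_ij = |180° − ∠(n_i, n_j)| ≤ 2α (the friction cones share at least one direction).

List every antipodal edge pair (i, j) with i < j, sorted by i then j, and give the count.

count = 5; pairs: (0,2), (1,3), (1,4), (2,3), (2,4)

α = atan 0.7 = 34.99°;  2α = 69.98°
n_0 = (+0.5628, -0.8266)
n_1 = (+0.6534, +0.7570)
n_2 = (-0.5337, +0.8457)
n_3 = (-0.5961, -0.8029)
n_4 = (-0.0460, -0.9989)
  (0,1): δ = 75.05°  ·
  (0,2): δ = 2.00°  ✓
  (0,3): δ = 109.16°  ·
  (0,4): δ = 143.11°  ·
  (1,2): δ = 106.95°  ·
  (1,3): δ = 4.20°  ✓
  (1,4): δ = 38.16°  ✓
  (2,3): δ = 68.85°  ✓
  (2,4): δ = 34.89°  ✓
  (3,4): δ = 146.04°  ·
antipodal pairs: 5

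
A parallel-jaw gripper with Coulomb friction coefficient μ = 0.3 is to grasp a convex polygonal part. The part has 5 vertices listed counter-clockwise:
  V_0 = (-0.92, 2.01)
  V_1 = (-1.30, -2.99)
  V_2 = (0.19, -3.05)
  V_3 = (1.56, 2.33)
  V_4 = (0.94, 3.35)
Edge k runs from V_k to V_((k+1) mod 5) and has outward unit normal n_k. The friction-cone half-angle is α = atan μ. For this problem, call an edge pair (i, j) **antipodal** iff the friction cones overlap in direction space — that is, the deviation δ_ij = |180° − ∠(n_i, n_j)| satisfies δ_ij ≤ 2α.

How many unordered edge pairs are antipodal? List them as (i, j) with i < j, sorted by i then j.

α = atan 0.3 = 16.70°;  2α = 33.40°
n_0 = (-0.9971, +0.0758)
n_1 = (-0.0402, -0.9992)
n_2 = (+0.9691, -0.2468)
n_3 = (+0.8545, +0.5194)
n_4 = (-0.5845, +0.8114)
  (0,1): δ = 87.96°  ·
  (0,2): δ = 9.94°  ✓
  (0,3): δ = 35.64°  ·
  (0,4): δ = 130.12°  ·
  (1,2): δ = 101.98°  ·
  (1,3): δ = 56.40°  ·
  (1,4): δ = 38.08°  ·
  (2,3): δ = 134.42°  ·
  (2,4): δ = 39.94°  ·
  (3,4): δ = 85.52°  ·
antipodal pairs: 1

count = 1; pairs: (0,2)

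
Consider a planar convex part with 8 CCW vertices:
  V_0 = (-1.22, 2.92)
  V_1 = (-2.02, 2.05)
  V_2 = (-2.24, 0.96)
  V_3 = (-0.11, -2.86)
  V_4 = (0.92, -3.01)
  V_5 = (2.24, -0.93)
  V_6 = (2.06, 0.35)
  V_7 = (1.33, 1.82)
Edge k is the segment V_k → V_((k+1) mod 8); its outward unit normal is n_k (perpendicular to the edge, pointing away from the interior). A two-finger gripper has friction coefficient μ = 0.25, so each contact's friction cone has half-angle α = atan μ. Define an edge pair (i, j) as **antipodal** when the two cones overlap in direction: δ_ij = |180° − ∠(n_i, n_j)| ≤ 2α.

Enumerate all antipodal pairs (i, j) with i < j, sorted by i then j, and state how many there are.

α = atan 0.25 = 14.04°;  2α = 28.07°
n_0 = (-0.7361, +0.6769)
n_1 = (-0.9802, +0.1978)
n_2 = (-0.8734, -0.4870)
n_3 = (-0.1441, -0.9896)
n_4 = (+0.8443, -0.5358)
n_5 = (+0.9903, +0.1393)
n_6 = (+0.8956, +0.4448)
n_7 = (+0.3961, +0.9182)
  (0,1): δ = 148.81°  ·
  (0,2): δ = 108.26°  ·
  (0,3): δ = 55.69°  ·
  (0,4): δ = 10.20°  ✓
  (0,5): δ = 50.60°  ·
  (0,6): δ = 69.01°  ·
  (0,7): δ = 109.27°  ·
  (1,2): δ = 139.45°  ·
  (1,3): δ = 86.87°  ·
  (1,4): δ = 20.99°  ✓
  (1,5): δ = 19.42°  ✓
  (1,6): δ = 37.82°  ·
  (1,7): δ = 78.08°  ·
  (2,3): δ = 127.43°  ·
  (2,4): δ = 61.54°  ·
  (2,5): δ = 21.14°  ✓
  (2,6): δ = 2.73°  ✓
  (2,7): δ = 37.52°  ·
  (3,4): δ = 114.11°  ·
  (3,5): δ = 73.71°  ·
  (3,6): δ = 55.31°  ·
  (3,7): δ = 15.05°  ✓
  (4,5): δ = 139.60°  ·
  (4,6): δ = 121.19°  ·
  (4,7): δ = 80.93°  ·
  (5,6): δ = 161.60°  ·
  (5,7): δ = 121.34°  ·
  (6,7): δ = 139.74°  ·
antipodal pairs: 6

count = 6; pairs: (0,4), (1,4), (1,5), (2,5), (2,6), (3,7)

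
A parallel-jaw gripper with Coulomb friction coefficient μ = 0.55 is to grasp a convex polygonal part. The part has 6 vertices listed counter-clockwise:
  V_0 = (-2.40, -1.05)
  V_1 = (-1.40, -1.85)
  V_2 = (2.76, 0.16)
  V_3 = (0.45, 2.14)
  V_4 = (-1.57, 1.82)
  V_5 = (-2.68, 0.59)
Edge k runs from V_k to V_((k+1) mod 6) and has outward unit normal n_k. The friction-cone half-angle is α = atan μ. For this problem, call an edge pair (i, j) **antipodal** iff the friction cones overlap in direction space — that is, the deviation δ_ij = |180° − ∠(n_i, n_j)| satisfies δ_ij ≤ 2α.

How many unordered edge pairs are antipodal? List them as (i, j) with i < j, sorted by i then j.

count = 5; pairs: (0,2), (0,3), (1,3), (1,4), (2,5)

α = atan 0.55 = 28.81°;  2α = 57.62°
n_0 = (-0.6247, -0.7809)
n_1 = (+0.4351, -0.9004)
n_2 = (+0.6508, +0.7593)
n_3 = (-0.1565, +0.9877)
n_4 = (-0.7424, +0.6700)
n_5 = (-0.9857, -0.1683)
  (0,1): δ = 115.55°  ·
  (0,2): δ = 1.94°  ✓
  (0,3): δ = 47.66°  ✓
  (0,4): δ = 86.60°  ·
  (0,5): δ = 138.35°  ·
  (1,2): δ = 66.39°  ·
  (1,3): δ = 16.79°  ✓
  (1,4): δ = 22.15°  ✓
  (1,5): δ = 73.90°  ·
  (2,3): δ = 130.40°  ·
  (2,4): δ = 91.46°  ·
  (2,5): δ = 39.71°  ✓
  (3,4): δ = 141.07°  ·
  (3,5): δ = 89.31°  ·
  (4,5): δ = 128.25°  ·
antipodal pairs: 5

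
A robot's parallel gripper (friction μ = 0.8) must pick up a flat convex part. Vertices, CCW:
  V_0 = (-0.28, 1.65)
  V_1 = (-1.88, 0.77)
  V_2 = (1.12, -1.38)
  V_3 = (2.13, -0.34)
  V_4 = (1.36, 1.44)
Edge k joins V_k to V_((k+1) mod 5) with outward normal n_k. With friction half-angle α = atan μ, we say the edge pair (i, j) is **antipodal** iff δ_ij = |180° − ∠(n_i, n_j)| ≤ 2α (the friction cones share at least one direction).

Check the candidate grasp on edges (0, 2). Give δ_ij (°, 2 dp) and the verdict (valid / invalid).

α = atan 0.8 = 38.66°;  2α = 77.32°
edge 0: e_0 = (-1.60, -0.88);  n_0 = (-0.4819, +0.8762)
edge 2: e_2 = (+1.01, +1.04);  n_2 = (+0.7174, -0.6967)
∠(n_0, n_2) = 162.97°
δ = |180° − 162.97°| = 17.03°
17.03° ≤ 2α = 77.32°  →  valid

δ = 17.03°, valid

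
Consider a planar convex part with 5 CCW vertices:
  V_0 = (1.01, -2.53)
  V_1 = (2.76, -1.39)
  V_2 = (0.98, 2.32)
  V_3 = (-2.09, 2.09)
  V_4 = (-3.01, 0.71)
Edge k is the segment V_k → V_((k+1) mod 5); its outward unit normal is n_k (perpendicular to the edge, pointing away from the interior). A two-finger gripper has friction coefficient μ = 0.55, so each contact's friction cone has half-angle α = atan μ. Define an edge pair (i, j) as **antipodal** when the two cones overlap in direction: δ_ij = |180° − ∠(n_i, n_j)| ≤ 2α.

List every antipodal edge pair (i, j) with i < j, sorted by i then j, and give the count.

count = 4; pairs: (0,2), (0,3), (1,4), (2,4)

α = atan 0.55 = 28.81°;  2α = 57.62°
n_0 = (+0.5458, -0.8379)
n_1 = (+0.9016, +0.4326)
n_2 = (-0.0747, +0.9972)
n_3 = (-0.8321, +0.5547)
n_4 = (-0.6275, -0.7786)
  (0,1): δ = 97.45°  ·
  (0,2): δ = 28.80°  ✓
  (0,3): δ = 23.23°  ✓
  (0,4): δ = 108.05°  ·
  (1,2): δ = 111.35°  ·
  (1,3): δ = 59.32°  ·
  (1,4): δ = 25.50°  ✓
  (2,3): δ = 127.97°  ·
  (2,4): δ = 43.15°  ✓
  (3,4): δ = 95.18°  ·
antipodal pairs: 4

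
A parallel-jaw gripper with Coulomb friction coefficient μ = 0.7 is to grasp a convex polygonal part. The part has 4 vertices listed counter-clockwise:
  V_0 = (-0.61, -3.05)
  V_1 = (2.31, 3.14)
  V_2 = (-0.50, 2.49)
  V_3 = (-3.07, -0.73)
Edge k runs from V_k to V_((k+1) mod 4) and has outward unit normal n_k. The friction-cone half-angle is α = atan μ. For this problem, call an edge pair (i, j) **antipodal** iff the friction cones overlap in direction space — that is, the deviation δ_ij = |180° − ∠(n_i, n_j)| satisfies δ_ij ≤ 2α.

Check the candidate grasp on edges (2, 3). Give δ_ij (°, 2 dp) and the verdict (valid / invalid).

δ = 94.73°, invalid

α = atan 0.7 = 34.99°;  2α = 69.98°
edge 2: e_2 = (-2.57, -3.22);  n_2 = (-0.7816, +0.6238)
edge 3: e_3 = (+2.46, -2.32);  n_3 = (-0.6861, -0.7275)
∠(n_2, n_3) = 85.27°
δ = |180° − 85.27°| = 94.73°
94.73° > 2α = 69.98°  →  invalid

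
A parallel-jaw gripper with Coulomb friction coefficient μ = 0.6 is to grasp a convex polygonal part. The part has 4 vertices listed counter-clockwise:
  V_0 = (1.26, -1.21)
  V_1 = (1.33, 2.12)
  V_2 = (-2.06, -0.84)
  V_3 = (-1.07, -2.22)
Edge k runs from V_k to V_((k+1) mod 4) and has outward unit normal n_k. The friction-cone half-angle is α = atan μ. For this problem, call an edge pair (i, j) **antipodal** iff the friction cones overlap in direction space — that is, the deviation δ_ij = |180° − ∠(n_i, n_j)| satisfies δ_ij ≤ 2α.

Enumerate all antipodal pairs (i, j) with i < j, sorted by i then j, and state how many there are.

count = 3; pairs: (0,1), (0,2), (1,3)

α = atan 0.6 = 30.96°;  2α = 61.93°
n_0 = (+0.9998, -0.0210)
n_1 = (-0.6577, +0.7533)
n_2 = (-0.8125, -0.5829)
n_3 = (+0.3977, -0.9175)
  (0,1): δ = 47.67°  ✓
  (0,2): δ = 36.86°  ✓
  (0,3): δ = 114.64°  ·
  (1,2): δ = 95.47°  ·
  (1,3): δ = 17.69°  ✓
  (2,3): δ = 102.22°  ·
antipodal pairs: 3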